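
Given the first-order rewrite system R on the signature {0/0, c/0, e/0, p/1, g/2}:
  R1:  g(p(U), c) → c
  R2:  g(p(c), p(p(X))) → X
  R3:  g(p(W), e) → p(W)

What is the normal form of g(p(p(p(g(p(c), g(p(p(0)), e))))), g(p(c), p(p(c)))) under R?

1. g(p(p(p(g(p(c), g(p(p(0)), e))))), g(p(c), p(p(c))))  →  g(p(p(p(g(p(c), p(p(0)))))), g(p(c), p(p(c))))   [R3 at 1.1.1.1.2]
2. g(p(p(p(g(p(c), p(p(0)))))), g(p(c), p(p(c))))  →  g(p(p(p(0))), g(p(c), p(p(c))))   [R2 at 1.1.1.1]
3. g(p(p(p(0))), g(p(c), p(p(c))))  →  g(p(p(p(0))), c)   [R2 at 2]
4. g(p(p(p(0))), c)  →  c   [R1 at ε]

c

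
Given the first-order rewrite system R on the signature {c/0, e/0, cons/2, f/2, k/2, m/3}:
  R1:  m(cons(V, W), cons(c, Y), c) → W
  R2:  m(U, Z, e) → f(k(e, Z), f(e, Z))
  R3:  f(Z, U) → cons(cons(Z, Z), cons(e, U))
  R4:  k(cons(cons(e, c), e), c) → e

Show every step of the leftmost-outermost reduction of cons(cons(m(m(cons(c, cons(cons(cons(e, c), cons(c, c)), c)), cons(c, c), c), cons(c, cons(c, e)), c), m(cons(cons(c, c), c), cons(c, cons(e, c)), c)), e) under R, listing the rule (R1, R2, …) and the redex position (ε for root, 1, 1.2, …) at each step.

1. cons(cons(m(m(cons(c, cons(cons(cons(e, c), cons(c, c)), c)), cons(c, c), c), cons(c, cons(c, e)), c), m(cons(cons(c, c), c), cons(c, cons(e, c)), c)), e)  →  cons(cons(m(cons(cons(cons(e, c), cons(c, c)), c), cons(c, cons(c, e)), c), m(cons(cons(c, c), c), cons(c, cons(e, c)), c)), e)   [R1 at 1.1.1]
2. cons(cons(m(cons(cons(cons(e, c), cons(c, c)), c), cons(c, cons(c, e)), c), m(cons(cons(c, c), c), cons(c, cons(e, c)), c)), e)  →  cons(cons(c, m(cons(cons(c, c), c), cons(c, cons(e, c)), c)), e)   [R1 at 1.1]
3. cons(cons(c, m(cons(cons(c, c), c), cons(c, cons(e, c)), c)), e)  →  cons(cons(c, c), e)   [R1 at 1.2]

cons(cons(c, c), e)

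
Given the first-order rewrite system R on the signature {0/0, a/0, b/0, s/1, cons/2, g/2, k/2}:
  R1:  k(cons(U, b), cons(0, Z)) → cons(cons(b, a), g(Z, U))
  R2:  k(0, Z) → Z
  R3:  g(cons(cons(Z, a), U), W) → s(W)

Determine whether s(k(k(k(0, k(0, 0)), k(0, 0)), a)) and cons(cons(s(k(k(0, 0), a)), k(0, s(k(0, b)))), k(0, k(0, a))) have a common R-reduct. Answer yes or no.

Reduce t₁ = s(k(k(k(0, k(0, 0)), k(0, 0)), a)):
1. s(k(k(k(0, k(0, 0)), k(0, 0)), a))  →  s(k(k(k(0, 0), k(0, 0)), a))   [R2 at 1.1.1]
2. s(k(k(k(0, 0), k(0, 0)), a))  →  s(k(k(0, k(0, 0)), a))   [R2 at 1.1.1]
3. s(k(k(0, k(0, 0)), a))  →  s(k(k(0, 0), a))   [R2 at 1.1]
4. s(k(k(0, 0), a))  →  s(k(0, a))   [R2 at 1.1]
5. s(k(0, a))  →  s(a)   [R2 at 1]

Reduce t₂ = cons(cons(s(k(k(0, 0), a)), k(0, s(k(0, b)))), k(0, k(0, a))):
1. cons(cons(s(k(k(0, 0), a)), k(0, s(k(0, b)))), k(0, k(0, a)))  →  cons(cons(s(k(0, a)), k(0, s(k(0, b)))), k(0, k(0, a)))   [R2 at 1.1.1.1]
2. cons(cons(s(k(0, a)), k(0, s(k(0, b)))), k(0, k(0, a)))  →  cons(cons(s(a), k(0, s(k(0, b)))), k(0, k(0, a)))   [R2 at 1.1.1]
3. cons(cons(s(a), k(0, s(k(0, b)))), k(0, k(0, a)))  →  cons(cons(s(a), s(k(0, b))), k(0, k(0, a)))   [R2 at 1.2]
4. cons(cons(s(a), s(k(0, b))), k(0, k(0, a)))  →  cons(cons(s(a), s(b)), k(0, k(0, a)))   [R2 at 1.2.1]
5. cons(cons(s(a), s(b)), k(0, k(0, a)))  →  cons(cons(s(a), s(b)), k(0, a))   [R2 at 2]
6. cons(cons(s(a), s(b)), k(0, a))  →  cons(cons(s(a), s(b)), a)   [R2 at 2]

no — NF(t₁) = s(a), NF(t₂) = cons(cons(s(a), s(b)), a)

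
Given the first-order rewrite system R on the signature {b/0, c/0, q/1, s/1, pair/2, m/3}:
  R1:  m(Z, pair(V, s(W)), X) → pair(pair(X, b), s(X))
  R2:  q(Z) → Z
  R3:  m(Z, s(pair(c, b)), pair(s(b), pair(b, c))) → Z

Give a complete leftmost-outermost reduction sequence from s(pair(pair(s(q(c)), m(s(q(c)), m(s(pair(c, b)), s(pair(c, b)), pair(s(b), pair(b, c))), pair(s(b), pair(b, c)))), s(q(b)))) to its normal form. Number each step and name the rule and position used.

1. s(pair(pair(s(q(c)), m(s(q(c)), m(s(pair(c, b)), s(pair(c, b)), pair(s(b), pair(b, c))), pair(s(b), pair(b, c)))), s(q(b))))  →  s(pair(pair(s(c), m(s(q(c)), m(s(pair(c, b)), s(pair(c, b)), pair(s(b), pair(b, c))), pair(s(b), pair(b, c)))), s(q(b))))   [R2 at 1.1.1.1]
2. s(pair(pair(s(c), m(s(q(c)), m(s(pair(c, b)), s(pair(c, b)), pair(s(b), pair(b, c))), pair(s(b), pair(b, c)))), s(q(b))))  →  s(pair(pair(s(c), m(s(c), m(s(pair(c, b)), s(pair(c, b)), pair(s(b), pair(b, c))), pair(s(b), pair(b, c)))), s(q(b))))   [R2 at 1.1.2.1.1]
3. s(pair(pair(s(c), m(s(c), m(s(pair(c, b)), s(pair(c, b)), pair(s(b), pair(b, c))), pair(s(b), pair(b, c)))), s(q(b))))  →  s(pair(pair(s(c), m(s(c), s(pair(c, b)), pair(s(b), pair(b, c)))), s(q(b))))   [R3 at 1.1.2.2]
4. s(pair(pair(s(c), m(s(c), s(pair(c, b)), pair(s(b), pair(b, c)))), s(q(b))))  →  s(pair(pair(s(c), s(c)), s(q(b))))   [R3 at 1.1.2]
5. s(pair(pair(s(c), s(c)), s(q(b))))  →  s(pair(pair(s(c), s(c)), s(b)))   [R2 at 1.2.1]

s(pair(pair(s(c), s(c)), s(b)))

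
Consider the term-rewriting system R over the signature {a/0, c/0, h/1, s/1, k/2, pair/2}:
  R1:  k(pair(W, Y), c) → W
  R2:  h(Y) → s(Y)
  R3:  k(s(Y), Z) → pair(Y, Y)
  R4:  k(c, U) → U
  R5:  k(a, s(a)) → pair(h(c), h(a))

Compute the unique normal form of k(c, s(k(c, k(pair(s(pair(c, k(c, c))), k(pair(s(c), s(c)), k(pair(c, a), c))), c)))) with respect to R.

s(s(pair(c, c)))

1. k(c, s(k(c, k(pair(s(pair(c, k(c, c))), k(pair(s(c), s(c)), k(pair(c, a), c))), c))))  →  s(k(c, k(pair(s(pair(c, k(c, c))), k(pair(s(c), s(c)), k(pair(c, a), c))), c)))   [R4 at ε]
2. s(k(c, k(pair(s(pair(c, k(c, c))), k(pair(s(c), s(c)), k(pair(c, a), c))), c)))  →  s(k(pair(s(pair(c, k(c, c))), k(pair(s(c), s(c)), k(pair(c, a), c))), c))   [R4 at 1]
3. s(k(pair(s(pair(c, k(c, c))), k(pair(s(c), s(c)), k(pair(c, a), c))), c))  →  s(s(pair(c, k(c, c))))   [R1 at 1]
4. s(s(pair(c, k(c, c))))  →  s(s(pair(c, c)))   [R4 at 1.1.2]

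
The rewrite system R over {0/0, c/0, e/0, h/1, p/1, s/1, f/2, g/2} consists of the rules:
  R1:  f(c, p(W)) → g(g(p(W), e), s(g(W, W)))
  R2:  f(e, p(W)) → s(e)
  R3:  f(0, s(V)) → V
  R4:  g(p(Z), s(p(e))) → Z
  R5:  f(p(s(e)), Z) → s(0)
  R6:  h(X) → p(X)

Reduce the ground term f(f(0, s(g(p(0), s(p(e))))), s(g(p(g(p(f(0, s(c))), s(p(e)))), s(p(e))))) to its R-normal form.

1. f(f(0, s(g(p(0), s(p(e))))), s(g(p(g(p(f(0, s(c))), s(p(e)))), s(p(e)))))  →  f(g(p(0), s(p(e))), s(g(p(g(p(f(0, s(c))), s(p(e)))), s(p(e)))))   [R3 at 1]
2. f(g(p(0), s(p(e))), s(g(p(g(p(f(0, s(c))), s(p(e)))), s(p(e)))))  →  f(0, s(g(p(g(p(f(0, s(c))), s(p(e)))), s(p(e)))))   [R4 at 1]
3. f(0, s(g(p(g(p(f(0, s(c))), s(p(e)))), s(p(e)))))  →  g(p(g(p(f(0, s(c))), s(p(e)))), s(p(e)))   [R3 at ε]
4. g(p(g(p(f(0, s(c))), s(p(e)))), s(p(e)))  →  g(p(f(0, s(c))), s(p(e)))   [R4 at ε]
5. g(p(f(0, s(c))), s(p(e)))  →  f(0, s(c))   [R4 at ε]
6. f(0, s(c))  →  c   [R3 at ε]

c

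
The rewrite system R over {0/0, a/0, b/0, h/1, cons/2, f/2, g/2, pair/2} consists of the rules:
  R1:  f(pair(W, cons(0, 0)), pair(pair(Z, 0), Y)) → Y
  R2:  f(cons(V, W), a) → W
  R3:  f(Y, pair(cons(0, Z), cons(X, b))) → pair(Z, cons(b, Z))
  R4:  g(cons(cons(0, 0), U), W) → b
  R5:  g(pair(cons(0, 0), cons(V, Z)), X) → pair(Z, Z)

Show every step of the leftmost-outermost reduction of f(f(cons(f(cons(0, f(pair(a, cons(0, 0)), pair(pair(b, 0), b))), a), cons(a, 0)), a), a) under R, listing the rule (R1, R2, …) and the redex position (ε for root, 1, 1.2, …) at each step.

1. f(f(cons(f(cons(0, f(pair(a, cons(0, 0)), pair(pair(b, 0), b))), a), cons(a, 0)), a), a)  →  f(cons(a, 0), a)   [R2 at 1]
2. f(cons(a, 0), a)  →  0   [R2 at ε]

0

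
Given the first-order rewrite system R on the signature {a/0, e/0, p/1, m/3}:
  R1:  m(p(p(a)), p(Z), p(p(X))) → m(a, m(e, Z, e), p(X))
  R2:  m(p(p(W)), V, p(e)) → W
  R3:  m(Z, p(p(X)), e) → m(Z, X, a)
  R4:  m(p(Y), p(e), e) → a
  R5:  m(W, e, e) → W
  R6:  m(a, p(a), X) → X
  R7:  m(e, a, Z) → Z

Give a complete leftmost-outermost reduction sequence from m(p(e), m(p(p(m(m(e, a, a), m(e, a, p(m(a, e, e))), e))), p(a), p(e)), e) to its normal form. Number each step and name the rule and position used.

p(e)

1. m(p(e), m(p(p(m(m(e, a, a), m(e, a, p(m(a, e, e))), e))), p(a), p(e)), e)  →  m(p(e), m(m(e, a, a), m(e, a, p(m(a, e, e))), e), e)   [R2 at 2]
2. m(p(e), m(m(e, a, a), m(e, a, p(m(a, e, e))), e), e)  →  m(p(e), m(a, m(e, a, p(m(a, e, e))), e), e)   [R7 at 2.1]
3. m(p(e), m(a, m(e, a, p(m(a, e, e))), e), e)  →  m(p(e), m(a, p(m(a, e, e)), e), e)   [R7 at 2.2]
4. m(p(e), m(a, p(m(a, e, e)), e), e)  →  m(p(e), m(a, p(a), e), e)   [R5 at 2.2.1]
5. m(p(e), m(a, p(a), e), e)  →  m(p(e), e, e)   [R6 at 2]
6. m(p(e), e, e)  →  p(e)   [R5 at ε]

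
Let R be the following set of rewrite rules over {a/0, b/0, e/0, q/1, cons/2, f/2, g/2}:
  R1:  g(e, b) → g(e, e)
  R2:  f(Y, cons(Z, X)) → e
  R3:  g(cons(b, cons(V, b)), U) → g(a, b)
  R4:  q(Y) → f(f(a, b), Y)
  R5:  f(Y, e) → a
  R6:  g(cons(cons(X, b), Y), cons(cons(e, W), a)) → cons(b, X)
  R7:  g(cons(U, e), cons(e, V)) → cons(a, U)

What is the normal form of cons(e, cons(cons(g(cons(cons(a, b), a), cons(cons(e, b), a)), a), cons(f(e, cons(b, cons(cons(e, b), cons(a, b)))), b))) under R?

cons(e, cons(cons(cons(b, a), a), cons(e, b)))

1. cons(e, cons(cons(g(cons(cons(a, b), a), cons(cons(e, b), a)), a), cons(f(e, cons(b, cons(cons(e, b), cons(a, b)))), b)))  →  cons(e, cons(cons(cons(b, a), a), cons(f(e, cons(b, cons(cons(e, b), cons(a, b)))), b)))   [R6 at 2.1.1]
2. cons(e, cons(cons(cons(b, a), a), cons(f(e, cons(b, cons(cons(e, b), cons(a, b)))), b)))  →  cons(e, cons(cons(cons(b, a), a), cons(e, b)))   [R2 at 2.2.1]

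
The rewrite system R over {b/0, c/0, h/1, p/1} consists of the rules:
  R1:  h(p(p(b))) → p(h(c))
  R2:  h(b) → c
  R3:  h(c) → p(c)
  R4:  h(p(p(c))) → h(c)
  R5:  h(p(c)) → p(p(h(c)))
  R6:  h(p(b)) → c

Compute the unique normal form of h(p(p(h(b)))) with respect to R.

p(c)

1. h(p(p(h(b))))  →  h(p(p(c)))   [R2 at 1.1.1]
2. h(p(p(c)))  →  h(c)   [R4 at ε]
3. h(c)  →  p(c)   [R3 at ε]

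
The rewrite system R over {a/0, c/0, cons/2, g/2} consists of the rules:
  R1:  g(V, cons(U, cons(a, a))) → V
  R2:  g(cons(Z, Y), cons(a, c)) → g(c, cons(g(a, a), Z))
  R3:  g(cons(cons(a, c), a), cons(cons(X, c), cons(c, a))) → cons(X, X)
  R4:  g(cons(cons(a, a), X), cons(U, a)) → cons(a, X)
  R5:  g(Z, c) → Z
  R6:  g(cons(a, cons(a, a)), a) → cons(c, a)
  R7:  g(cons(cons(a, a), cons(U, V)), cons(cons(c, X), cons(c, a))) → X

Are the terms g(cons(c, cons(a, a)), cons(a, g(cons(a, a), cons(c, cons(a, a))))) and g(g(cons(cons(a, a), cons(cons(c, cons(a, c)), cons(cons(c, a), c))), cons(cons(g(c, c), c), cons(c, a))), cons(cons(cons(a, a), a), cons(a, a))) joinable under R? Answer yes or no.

Reduce t₁ = g(cons(c, cons(a, a)), cons(a, g(cons(a, a), cons(c, cons(a, a))))):
1. g(cons(c, cons(a, a)), cons(a, g(cons(a, a), cons(c, cons(a, a)))))  →  g(cons(c, cons(a, a)), cons(a, cons(a, a)))   [R1 at 2.2]
2. g(cons(c, cons(a, a)), cons(a, cons(a, a)))  →  cons(c, cons(a, a))   [R1 at ε]

Reduce t₂ = g(g(cons(cons(a, a), cons(cons(c, cons(a, c)), cons(cons(c, a), c))), cons(cons(g(c, c), c), cons(c, a))), cons(cons(cons(a, a), a), cons(a, a))):
1. g(g(cons(cons(a, a), cons(cons(c, cons(a, c)), cons(cons(c, a), c))), cons(cons(g(c, c), c), cons(c, a))), cons(cons(cons(a, a), a), cons(a, a)))  →  g(cons(cons(a, a), cons(cons(c, cons(a, c)), cons(cons(c, a), c))), cons(cons(g(c, c), c), cons(c, a)))   [R1 at ε]
2. g(cons(cons(a, a), cons(cons(c, cons(a, c)), cons(cons(c, a), c))), cons(cons(g(c, c), c), cons(c, a)))  →  g(cons(cons(a, a), cons(cons(c, cons(a, c)), cons(cons(c, a), c))), cons(cons(c, c), cons(c, a)))   [R5 at 2.1.1]
3. g(cons(cons(a, a), cons(cons(c, cons(a, c)), cons(cons(c, a), c))), cons(cons(c, c), cons(c, a)))  →  c   [R7 at ε]

no — NF(t₁) = cons(c, cons(a, a)), NF(t₂) = c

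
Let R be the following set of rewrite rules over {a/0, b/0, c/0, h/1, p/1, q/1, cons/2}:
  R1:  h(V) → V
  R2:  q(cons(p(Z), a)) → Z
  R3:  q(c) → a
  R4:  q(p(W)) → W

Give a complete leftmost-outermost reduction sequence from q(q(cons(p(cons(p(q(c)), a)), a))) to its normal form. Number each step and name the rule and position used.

1. q(q(cons(p(cons(p(q(c)), a)), a)))  →  q(cons(p(q(c)), a))   [R2 at 1]
2. q(cons(p(q(c)), a))  →  q(c)   [R2 at ε]
3. q(c)  →  a   [R3 at ε]

a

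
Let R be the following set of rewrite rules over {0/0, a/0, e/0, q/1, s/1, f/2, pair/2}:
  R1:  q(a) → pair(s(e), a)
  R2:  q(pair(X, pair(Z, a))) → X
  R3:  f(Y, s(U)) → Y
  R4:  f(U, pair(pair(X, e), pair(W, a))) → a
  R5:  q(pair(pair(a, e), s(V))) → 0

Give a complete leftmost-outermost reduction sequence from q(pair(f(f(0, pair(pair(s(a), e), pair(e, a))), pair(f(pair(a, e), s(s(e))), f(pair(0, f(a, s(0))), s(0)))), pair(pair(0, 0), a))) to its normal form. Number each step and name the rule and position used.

1. q(pair(f(f(0, pair(pair(s(a), e), pair(e, a))), pair(f(pair(a, e), s(s(e))), f(pair(0, f(a, s(0))), s(0)))), pair(pair(0, 0), a)))  →  f(f(0, pair(pair(s(a), e), pair(e, a))), pair(f(pair(a, e), s(s(e))), f(pair(0, f(a, s(0))), s(0))))   [R2 at ε]
2. f(f(0, pair(pair(s(a), e), pair(e, a))), pair(f(pair(a, e), s(s(e))), f(pair(0, f(a, s(0))), s(0))))  →  f(a, pair(f(pair(a, e), s(s(e))), f(pair(0, f(a, s(0))), s(0))))   [R4 at 1]
3. f(a, pair(f(pair(a, e), s(s(e))), f(pair(0, f(a, s(0))), s(0))))  →  f(a, pair(pair(a, e), f(pair(0, f(a, s(0))), s(0))))   [R3 at 2.1]
4. f(a, pair(pair(a, e), f(pair(0, f(a, s(0))), s(0))))  →  f(a, pair(pair(a, e), pair(0, f(a, s(0)))))   [R3 at 2.2]
5. f(a, pair(pair(a, e), pair(0, f(a, s(0)))))  →  f(a, pair(pair(a, e), pair(0, a)))   [R3 at 2.2.2]
6. f(a, pair(pair(a, e), pair(0, a)))  →  a   [R4 at ε]

a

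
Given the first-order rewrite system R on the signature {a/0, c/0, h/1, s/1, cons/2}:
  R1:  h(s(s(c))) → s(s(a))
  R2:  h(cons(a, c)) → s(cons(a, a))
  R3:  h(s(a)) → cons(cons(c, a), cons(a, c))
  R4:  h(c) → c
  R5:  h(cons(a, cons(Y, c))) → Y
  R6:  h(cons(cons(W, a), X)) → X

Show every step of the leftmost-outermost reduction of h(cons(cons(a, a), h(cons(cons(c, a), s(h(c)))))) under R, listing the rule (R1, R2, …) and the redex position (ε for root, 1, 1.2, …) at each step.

1. h(cons(cons(a, a), h(cons(cons(c, a), s(h(c))))))  →  h(cons(cons(c, a), s(h(c))))   [R6 at ε]
2. h(cons(cons(c, a), s(h(c))))  →  s(h(c))   [R6 at ε]
3. s(h(c))  →  s(c)   [R4 at 1]

s(c)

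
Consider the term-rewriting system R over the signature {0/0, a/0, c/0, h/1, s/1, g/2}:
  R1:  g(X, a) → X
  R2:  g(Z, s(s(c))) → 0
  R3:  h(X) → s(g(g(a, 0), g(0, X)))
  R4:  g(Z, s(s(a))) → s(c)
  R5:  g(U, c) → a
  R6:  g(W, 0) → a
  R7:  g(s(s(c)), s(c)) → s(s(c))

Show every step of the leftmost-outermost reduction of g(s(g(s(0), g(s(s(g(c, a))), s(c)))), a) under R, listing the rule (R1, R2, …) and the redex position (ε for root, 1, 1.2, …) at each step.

s(0)

1. g(s(g(s(0), g(s(s(g(c, a))), s(c)))), a)  →  s(g(s(0), g(s(s(g(c, a))), s(c))))   [R1 at ε]
2. s(g(s(0), g(s(s(g(c, a))), s(c))))  →  s(g(s(0), g(s(s(c)), s(c))))   [R1 at 1.2.1.1.1]
3. s(g(s(0), g(s(s(c)), s(c))))  →  s(g(s(0), s(s(c))))   [R7 at 1.2]
4. s(g(s(0), s(s(c))))  →  s(0)   [R2 at 1]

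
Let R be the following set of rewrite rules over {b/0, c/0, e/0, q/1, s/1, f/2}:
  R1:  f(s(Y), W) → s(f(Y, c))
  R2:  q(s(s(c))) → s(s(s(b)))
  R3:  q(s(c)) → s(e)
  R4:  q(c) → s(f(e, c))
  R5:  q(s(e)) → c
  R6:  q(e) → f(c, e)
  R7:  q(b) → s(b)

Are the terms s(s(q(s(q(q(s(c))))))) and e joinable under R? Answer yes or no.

Reduce t₁ = s(s(q(s(q(q(s(c))))))):
1. s(s(q(s(q(q(s(c)))))))  →  s(s(q(s(q(s(e))))))   [R3 at 1.1.1.1.1]
2. s(s(q(s(q(s(e))))))  →  s(s(q(s(c))))   [R5 at 1.1.1.1]
3. s(s(q(s(c))))  →  s(s(s(e)))   [R3 at 1.1]

Reduce t₂ = e:

no — NF(t₁) = s(s(s(e))), NF(t₂) = e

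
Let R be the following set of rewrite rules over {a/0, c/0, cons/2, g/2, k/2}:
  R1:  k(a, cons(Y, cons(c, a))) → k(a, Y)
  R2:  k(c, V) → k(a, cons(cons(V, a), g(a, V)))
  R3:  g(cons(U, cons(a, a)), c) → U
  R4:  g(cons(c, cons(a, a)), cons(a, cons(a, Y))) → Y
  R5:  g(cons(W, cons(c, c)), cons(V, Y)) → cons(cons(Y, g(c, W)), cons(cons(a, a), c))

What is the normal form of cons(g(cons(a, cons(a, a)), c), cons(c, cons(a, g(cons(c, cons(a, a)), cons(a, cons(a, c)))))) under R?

cons(a, cons(c, cons(a, c)))

1. cons(g(cons(a, cons(a, a)), c), cons(c, cons(a, g(cons(c, cons(a, a)), cons(a, cons(a, c))))))  →  cons(a, cons(c, cons(a, g(cons(c, cons(a, a)), cons(a, cons(a, c))))))   [R3 at 1]
2. cons(a, cons(c, cons(a, g(cons(c, cons(a, a)), cons(a, cons(a, c))))))  →  cons(a, cons(c, cons(a, c)))   [R4 at 2.2.2]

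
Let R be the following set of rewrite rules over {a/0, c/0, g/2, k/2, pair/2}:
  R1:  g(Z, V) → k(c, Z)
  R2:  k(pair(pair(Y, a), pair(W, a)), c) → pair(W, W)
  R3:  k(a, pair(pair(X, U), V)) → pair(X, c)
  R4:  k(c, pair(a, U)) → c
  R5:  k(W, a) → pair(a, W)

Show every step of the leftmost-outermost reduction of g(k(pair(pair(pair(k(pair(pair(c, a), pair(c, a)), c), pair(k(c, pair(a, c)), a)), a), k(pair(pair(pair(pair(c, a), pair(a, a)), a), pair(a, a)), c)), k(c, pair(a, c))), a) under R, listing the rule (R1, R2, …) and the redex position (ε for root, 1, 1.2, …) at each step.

c

1. g(k(pair(pair(pair(k(pair(pair(c, a), pair(c, a)), c), pair(k(c, pair(a, c)), a)), a), k(pair(pair(pair(pair(c, a), pair(a, a)), a), pair(a, a)), c)), k(c, pair(a, c))), a)  →  k(c, k(pair(pair(pair(k(pair(pair(c, a), pair(c, a)), c), pair(k(c, pair(a, c)), a)), a), k(pair(pair(pair(pair(c, a), pair(a, a)), a), pair(a, a)), c)), k(c, pair(a, c))))   [R1 at ε]
2. k(c, k(pair(pair(pair(k(pair(pair(c, a), pair(c, a)), c), pair(k(c, pair(a, c)), a)), a), k(pair(pair(pair(pair(c, a), pair(a, a)), a), pair(a, a)), c)), k(c, pair(a, c))))  →  k(c, k(pair(pair(pair(pair(c, c), pair(k(c, pair(a, c)), a)), a), k(pair(pair(pair(pair(c, a), pair(a, a)), a), pair(a, a)), c)), k(c, pair(a, c))))   [R2 at 2.1.1.1.1]
3. k(c, k(pair(pair(pair(pair(c, c), pair(k(c, pair(a, c)), a)), a), k(pair(pair(pair(pair(c, a), pair(a, a)), a), pair(a, a)), c)), k(c, pair(a, c))))  →  k(c, k(pair(pair(pair(pair(c, c), pair(c, a)), a), k(pair(pair(pair(pair(c, a), pair(a, a)), a), pair(a, a)), c)), k(c, pair(a, c))))   [R4 at 2.1.1.1.2.1]
4. k(c, k(pair(pair(pair(pair(c, c), pair(c, a)), a), k(pair(pair(pair(pair(c, a), pair(a, a)), a), pair(a, a)), c)), k(c, pair(a, c))))  →  k(c, k(pair(pair(pair(pair(c, c), pair(c, a)), a), pair(a, a)), k(c, pair(a, c))))   [R2 at 2.1.2]
5. k(c, k(pair(pair(pair(pair(c, c), pair(c, a)), a), pair(a, a)), k(c, pair(a, c))))  →  k(c, k(pair(pair(pair(pair(c, c), pair(c, a)), a), pair(a, a)), c))   [R4 at 2.2]
6. k(c, k(pair(pair(pair(pair(c, c), pair(c, a)), a), pair(a, a)), c))  →  k(c, pair(a, a))   [R2 at 2]
7. k(c, pair(a, a))  →  c   [R4 at ε]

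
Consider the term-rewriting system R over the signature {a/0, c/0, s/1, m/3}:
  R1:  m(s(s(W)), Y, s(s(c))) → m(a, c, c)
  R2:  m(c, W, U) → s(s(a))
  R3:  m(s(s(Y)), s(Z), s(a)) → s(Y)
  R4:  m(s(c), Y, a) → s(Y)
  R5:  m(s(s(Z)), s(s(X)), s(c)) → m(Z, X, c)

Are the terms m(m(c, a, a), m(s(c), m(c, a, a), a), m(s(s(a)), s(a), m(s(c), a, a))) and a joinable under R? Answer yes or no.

no — NF(t₁) = s(a), NF(t₂) = a

Reduce t₁ = m(m(c, a, a), m(s(c), m(c, a, a), a), m(s(s(a)), s(a), m(s(c), a, a))):
1. m(m(c, a, a), m(s(c), m(c, a, a), a), m(s(s(a)), s(a), m(s(c), a, a)))  →  m(s(s(a)), m(s(c), m(c, a, a), a), m(s(s(a)), s(a), m(s(c), a, a)))   [R2 at 1]
2. m(s(s(a)), m(s(c), m(c, a, a), a), m(s(s(a)), s(a), m(s(c), a, a)))  →  m(s(s(a)), s(m(c, a, a)), m(s(s(a)), s(a), m(s(c), a, a)))   [R4 at 2]
3. m(s(s(a)), s(m(c, a, a)), m(s(s(a)), s(a), m(s(c), a, a)))  →  m(s(s(a)), s(s(s(a))), m(s(s(a)), s(a), m(s(c), a, a)))   [R2 at 2.1]
4. m(s(s(a)), s(s(s(a))), m(s(s(a)), s(a), m(s(c), a, a)))  →  m(s(s(a)), s(s(s(a))), m(s(s(a)), s(a), s(a)))   [R4 at 3.3]
5. m(s(s(a)), s(s(s(a))), m(s(s(a)), s(a), s(a)))  →  m(s(s(a)), s(s(s(a))), s(a))   [R3 at 3]
6. m(s(s(a)), s(s(s(a))), s(a))  →  s(a)   [R3 at ε]

Reduce t₂ = a:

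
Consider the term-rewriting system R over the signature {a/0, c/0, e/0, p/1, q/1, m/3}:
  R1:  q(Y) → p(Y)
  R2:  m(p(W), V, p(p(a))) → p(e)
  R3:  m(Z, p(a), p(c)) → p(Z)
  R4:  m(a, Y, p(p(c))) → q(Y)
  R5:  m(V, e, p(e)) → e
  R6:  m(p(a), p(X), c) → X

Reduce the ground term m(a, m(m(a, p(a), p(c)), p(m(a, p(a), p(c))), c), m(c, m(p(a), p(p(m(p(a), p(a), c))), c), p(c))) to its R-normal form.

1. m(a, m(m(a, p(a), p(c)), p(m(a, p(a), p(c))), c), m(c, m(p(a), p(p(m(p(a), p(a), c))), c), p(c)))  →  m(a, m(p(a), p(m(a, p(a), p(c))), c), m(c, m(p(a), p(p(m(p(a), p(a), c))), c), p(c)))   [R3 at 2.1]
2. m(a, m(p(a), p(m(a, p(a), p(c))), c), m(c, m(p(a), p(p(m(p(a), p(a), c))), c), p(c)))  →  m(a, m(a, p(a), p(c)), m(c, m(p(a), p(p(m(p(a), p(a), c))), c), p(c)))   [R6 at 2]
3. m(a, m(a, p(a), p(c)), m(c, m(p(a), p(p(m(p(a), p(a), c))), c), p(c)))  →  m(a, p(a), m(c, m(p(a), p(p(m(p(a), p(a), c))), c), p(c)))   [R3 at 2]
4. m(a, p(a), m(c, m(p(a), p(p(m(p(a), p(a), c))), c), p(c)))  →  m(a, p(a), m(c, p(m(p(a), p(a), c)), p(c)))   [R6 at 3.2]
5. m(a, p(a), m(c, p(m(p(a), p(a), c)), p(c)))  →  m(a, p(a), m(c, p(a), p(c)))   [R6 at 3.2.1]
6. m(a, p(a), m(c, p(a), p(c)))  →  m(a, p(a), p(c))   [R3 at 3]
7. m(a, p(a), p(c))  →  p(a)   [R3 at ε]

p(a)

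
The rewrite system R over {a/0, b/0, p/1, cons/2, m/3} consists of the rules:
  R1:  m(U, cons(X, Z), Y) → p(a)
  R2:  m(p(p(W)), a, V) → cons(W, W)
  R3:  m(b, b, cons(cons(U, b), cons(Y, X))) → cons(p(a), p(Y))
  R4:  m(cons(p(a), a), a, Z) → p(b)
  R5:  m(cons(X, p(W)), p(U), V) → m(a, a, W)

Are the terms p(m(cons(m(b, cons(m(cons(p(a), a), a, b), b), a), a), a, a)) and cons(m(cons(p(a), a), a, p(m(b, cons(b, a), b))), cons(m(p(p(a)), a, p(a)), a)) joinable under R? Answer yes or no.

Reduce t₁ = p(m(cons(m(b, cons(m(cons(p(a), a), a, b), b), a), a), a, a)):
1. p(m(cons(m(b, cons(m(cons(p(a), a), a, b), b), a), a), a, a))  →  p(m(cons(p(a), a), a, a))   [R1 at 1.1.1]
2. p(m(cons(p(a), a), a, a))  →  p(p(b))   [R4 at 1]

Reduce t₂ = cons(m(cons(p(a), a), a, p(m(b, cons(b, a), b))), cons(m(p(p(a)), a, p(a)), a)):
1. cons(m(cons(p(a), a), a, p(m(b, cons(b, a), b))), cons(m(p(p(a)), a, p(a)), a))  →  cons(p(b), cons(m(p(p(a)), a, p(a)), a))   [R4 at 1]
2. cons(p(b), cons(m(p(p(a)), a, p(a)), a))  →  cons(p(b), cons(cons(a, a), a))   [R2 at 2.1]

no — NF(t₁) = p(p(b)), NF(t₂) = cons(p(b), cons(cons(a, a), a))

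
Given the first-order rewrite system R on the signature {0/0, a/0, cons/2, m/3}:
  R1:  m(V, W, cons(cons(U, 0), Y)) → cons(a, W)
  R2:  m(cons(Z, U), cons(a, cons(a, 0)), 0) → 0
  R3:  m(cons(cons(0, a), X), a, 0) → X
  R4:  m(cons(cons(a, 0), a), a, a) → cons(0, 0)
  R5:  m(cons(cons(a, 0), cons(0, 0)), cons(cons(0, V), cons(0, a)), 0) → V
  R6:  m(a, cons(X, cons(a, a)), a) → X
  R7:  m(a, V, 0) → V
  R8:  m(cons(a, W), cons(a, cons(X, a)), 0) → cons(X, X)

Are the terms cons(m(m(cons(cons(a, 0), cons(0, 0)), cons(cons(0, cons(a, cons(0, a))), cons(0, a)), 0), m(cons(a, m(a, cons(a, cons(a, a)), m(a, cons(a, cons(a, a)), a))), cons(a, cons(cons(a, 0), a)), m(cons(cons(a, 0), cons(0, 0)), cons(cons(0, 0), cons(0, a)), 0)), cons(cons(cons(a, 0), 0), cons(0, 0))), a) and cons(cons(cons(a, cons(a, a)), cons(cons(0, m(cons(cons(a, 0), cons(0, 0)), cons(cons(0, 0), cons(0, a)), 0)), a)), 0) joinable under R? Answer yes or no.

Reduce t₁ = cons(m(m(cons(cons(a, 0), cons(0, 0)), cons(cons(0, cons(a, cons(0, a))), cons(0, a)), 0), m(cons(a, m(a, cons(a, cons(a, a)), m(a, cons(a, cons(a, a)), a))), cons(a, cons(cons(a, 0), a)), m(cons(cons(a, 0), cons(0, 0)), cons(cons(0, 0), cons(0, a)), 0)), cons(cons(cons(a, 0), 0), cons(0, 0))), a):
1. cons(m(m(cons(cons(a, 0), cons(0, 0)), cons(cons(0, cons(a, cons(0, a))), cons(0, a)), 0), m(cons(a, m(a, cons(a, cons(a, a)), m(a, cons(a, cons(a, a)), a))), cons(a, cons(cons(a, 0), a)), m(cons(cons(a, 0), cons(0, 0)), cons(cons(0, 0), cons(0, a)), 0)), cons(cons(cons(a, 0), 0), cons(0, 0))), a)  →  cons(cons(a, m(cons(a, m(a, cons(a, cons(a, a)), m(a, cons(a, cons(a, a)), a))), cons(a, cons(cons(a, 0), a)), m(cons(cons(a, 0), cons(0, 0)), cons(cons(0, 0), cons(0, a)), 0))), a)   [R1 at 1]
2. cons(cons(a, m(cons(a, m(a, cons(a, cons(a, a)), m(a, cons(a, cons(a, a)), a))), cons(a, cons(cons(a, 0), a)), m(cons(cons(a, 0), cons(0, 0)), cons(cons(0, 0), cons(0, a)), 0))), a)  →  cons(cons(a, m(cons(a, m(a, cons(a, cons(a, a)), a)), cons(a, cons(cons(a, 0), a)), m(cons(cons(a, 0), cons(0, 0)), cons(cons(0, 0), cons(0, a)), 0))), a)   [R6 at 1.2.1.2.3]
3. cons(cons(a, m(cons(a, m(a, cons(a, cons(a, a)), a)), cons(a, cons(cons(a, 0), a)), m(cons(cons(a, 0), cons(0, 0)), cons(cons(0, 0), cons(0, a)), 0))), a)  →  cons(cons(a, m(cons(a, a), cons(a, cons(cons(a, 0), a)), m(cons(cons(a, 0), cons(0, 0)), cons(cons(0, 0), cons(0, a)), 0))), a)   [R6 at 1.2.1.2]
4. cons(cons(a, m(cons(a, a), cons(a, cons(cons(a, 0), a)), m(cons(cons(a, 0), cons(0, 0)), cons(cons(0, 0), cons(0, a)), 0))), a)  →  cons(cons(a, m(cons(a, a), cons(a, cons(cons(a, 0), a)), 0)), a)   [R5 at 1.2.3]
5. cons(cons(a, m(cons(a, a), cons(a, cons(cons(a, 0), a)), 0)), a)  →  cons(cons(a, cons(cons(a, 0), cons(a, 0))), a)   [R8 at 1.2]

Reduce t₂ = cons(cons(cons(a, cons(a, a)), cons(cons(0, m(cons(cons(a, 0), cons(0, 0)), cons(cons(0, 0), cons(0, a)), 0)), a)), 0):
1. cons(cons(cons(a, cons(a, a)), cons(cons(0, m(cons(cons(a, 0), cons(0, 0)), cons(cons(0, 0), cons(0, a)), 0)), a)), 0)  →  cons(cons(cons(a, cons(a, a)), cons(cons(0, 0), a)), 0)   [R5 at 1.2.1.2]

no — NF(t₁) = cons(cons(a, cons(cons(a, 0), cons(a, 0))), a), NF(t₂) = cons(cons(cons(a, cons(a, a)), cons(cons(0, 0), a)), 0)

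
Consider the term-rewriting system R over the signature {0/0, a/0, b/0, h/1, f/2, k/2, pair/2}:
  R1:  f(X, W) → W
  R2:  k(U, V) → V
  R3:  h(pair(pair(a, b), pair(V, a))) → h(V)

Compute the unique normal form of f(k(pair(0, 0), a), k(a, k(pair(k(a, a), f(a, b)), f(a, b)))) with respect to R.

b

1. f(k(pair(0, 0), a), k(a, k(pair(k(a, a), f(a, b)), f(a, b))))  →  k(a, k(pair(k(a, a), f(a, b)), f(a, b)))   [R1 at ε]
2. k(a, k(pair(k(a, a), f(a, b)), f(a, b)))  →  k(pair(k(a, a), f(a, b)), f(a, b))   [R2 at ε]
3. k(pair(k(a, a), f(a, b)), f(a, b))  →  f(a, b)   [R2 at ε]
4. f(a, b)  →  b   [R1 at ε]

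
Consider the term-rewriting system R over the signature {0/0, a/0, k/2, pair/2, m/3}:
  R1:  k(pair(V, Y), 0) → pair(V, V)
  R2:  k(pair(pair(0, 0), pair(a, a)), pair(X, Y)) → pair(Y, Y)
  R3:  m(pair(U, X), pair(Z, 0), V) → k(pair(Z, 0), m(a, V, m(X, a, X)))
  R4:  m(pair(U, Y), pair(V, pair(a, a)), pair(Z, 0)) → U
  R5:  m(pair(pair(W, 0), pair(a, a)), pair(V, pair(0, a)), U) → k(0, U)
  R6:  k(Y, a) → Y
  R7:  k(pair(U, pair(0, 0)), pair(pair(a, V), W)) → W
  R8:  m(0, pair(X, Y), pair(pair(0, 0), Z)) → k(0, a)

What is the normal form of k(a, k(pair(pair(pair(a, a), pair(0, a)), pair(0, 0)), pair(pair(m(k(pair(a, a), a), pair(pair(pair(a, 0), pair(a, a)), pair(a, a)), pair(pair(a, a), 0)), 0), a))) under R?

1. k(a, k(pair(pair(pair(a, a), pair(0, a)), pair(0, 0)), pair(pair(m(k(pair(a, a), a), pair(pair(pair(a, 0), pair(a, a)), pair(a, a)), pair(pair(a, a), 0)), 0), a)))  →  k(a, k(pair(pair(pair(a, a), pair(0, a)), pair(0, 0)), pair(pair(m(pair(a, a), pair(pair(pair(a, 0), pair(a, a)), pair(a, a)), pair(pair(a, a), 0)), 0), a)))   [R6 at 2.2.1.1.1]
2. k(a, k(pair(pair(pair(a, a), pair(0, a)), pair(0, 0)), pair(pair(m(pair(a, a), pair(pair(pair(a, 0), pair(a, a)), pair(a, a)), pair(pair(a, a), 0)), 0), a)))  →  k(a, k(pair(pair(pair(a, a), pair(0, a)), pair(0, 0)), pair(pair(a, 0), a)))   [R4 at 2.2.1.1]
3. k(a, k(pair(pair(pair(a, a), pair(0, a)), pair(0, 0)), pair(pair(a, 0), a)))  →  k(a, a)   [R7 at 2]
4. k(a, a)  →  a   [R6 at ε]

a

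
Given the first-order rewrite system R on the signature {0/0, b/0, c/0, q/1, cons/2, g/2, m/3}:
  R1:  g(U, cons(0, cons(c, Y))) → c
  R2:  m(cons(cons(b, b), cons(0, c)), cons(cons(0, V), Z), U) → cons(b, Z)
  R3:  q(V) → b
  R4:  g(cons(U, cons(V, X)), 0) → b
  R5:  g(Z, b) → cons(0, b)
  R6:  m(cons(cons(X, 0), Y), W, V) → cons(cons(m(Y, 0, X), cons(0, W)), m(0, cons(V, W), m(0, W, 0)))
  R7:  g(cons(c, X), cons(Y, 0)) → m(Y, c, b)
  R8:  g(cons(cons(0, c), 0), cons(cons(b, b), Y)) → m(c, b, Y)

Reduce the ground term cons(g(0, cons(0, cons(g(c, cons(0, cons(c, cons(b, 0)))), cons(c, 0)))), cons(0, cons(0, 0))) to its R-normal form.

cons(c, cons(0, cons(0, 0)))

1. cons(g(0, cons(0, cons(g(c, cons(0, cons(c, cons(b, 0)))), cons(c, 0)))), cons(0, cons(0, 0)))  →  cons(g(0, cons(0, cons(c, cons(c, 0)))), cons(0, cons(0, 0)))   [R1 at 1.2.2.1]
2. cons(g(0, cons(0, cons(c, cons(c, 0)))), cons(0, cons(0, 0)))  →  cons(c, cons(0, cons(0, 0)))   [R1 at 1]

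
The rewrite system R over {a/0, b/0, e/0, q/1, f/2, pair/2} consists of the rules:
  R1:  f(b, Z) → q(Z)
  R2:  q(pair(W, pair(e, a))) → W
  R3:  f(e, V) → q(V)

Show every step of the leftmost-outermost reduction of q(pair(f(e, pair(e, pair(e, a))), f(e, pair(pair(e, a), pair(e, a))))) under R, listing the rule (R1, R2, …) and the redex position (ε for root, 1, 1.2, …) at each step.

e

1. q(pair(f(e, pair(e, pair(e, a))), f(e, pair(pair(e, a), pair(e, a)))))  →  q(pair(q(pair(e, pair(e, a))), f(e, pair(pair(e, a), pair(e, a)))))   [R3 at 1.1]
2. q(pair(q(pair(e, pair(e, a))), f(e, pair(pair(e, a), pair(e, a)))))  →  q(pair(e, f(e, pair(pair(e, a), pair(e, a)))))   [R2 at 1.1]
3. q(pair(e, f(e, pair(pair(e, a), pair(e, a)))))  →  q(pair(e, q(pair(pair(e, a), pair(e, a)))))   [R3 at 1.2]
4. q(pair(e, q(pair(pair(e, a), pair(e, a)))))  →  q(pair(e, pair(e, a)))   [R2 at 1.2]
5. q(pair(e, pair(e, a)))  →  e   [R2 at ε]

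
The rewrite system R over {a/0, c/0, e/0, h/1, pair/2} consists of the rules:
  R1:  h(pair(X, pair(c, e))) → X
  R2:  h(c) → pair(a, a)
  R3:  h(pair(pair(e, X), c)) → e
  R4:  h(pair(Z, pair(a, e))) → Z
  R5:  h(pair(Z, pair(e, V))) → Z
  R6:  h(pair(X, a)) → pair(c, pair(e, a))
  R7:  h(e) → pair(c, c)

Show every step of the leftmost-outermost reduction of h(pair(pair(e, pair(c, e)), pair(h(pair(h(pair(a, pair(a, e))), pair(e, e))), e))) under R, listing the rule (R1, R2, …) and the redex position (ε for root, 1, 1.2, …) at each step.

pair(e, pair(c, e))

1. h(pair(pair(e, pair(c, e)), pair(h(pair(h(pair(a, pair(a, e))), pair(e, e))), e)))  →  h(pair(pair(e, pair(c, e)), pair(h(pair(a, pair(a, e))), e)))   [R5 at 1.2.1]
2. h(pair(pair(e, pair(c, e)), pair(h(pair(a, pair(a, e))), e)))  →  h(pair(pair(e, pair(c, e)), pair(a, e)))   [R4 at 1.2.1]
3. h(pair(pair(e, pair(c, e)), pair(a, e)))  →  pair(e, pair(c, e))   [R4 at ε]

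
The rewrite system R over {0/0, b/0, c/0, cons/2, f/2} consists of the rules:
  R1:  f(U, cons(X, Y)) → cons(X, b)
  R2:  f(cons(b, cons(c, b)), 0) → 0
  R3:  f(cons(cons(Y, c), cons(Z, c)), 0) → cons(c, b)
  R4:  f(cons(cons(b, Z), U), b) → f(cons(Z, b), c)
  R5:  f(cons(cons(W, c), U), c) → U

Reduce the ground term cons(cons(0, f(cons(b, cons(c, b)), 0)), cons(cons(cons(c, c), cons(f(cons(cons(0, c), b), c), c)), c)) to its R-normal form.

cons(cons(0, 0), cons(cons(cons(c, c), cons(b, c)), c))

1. cons(cons(0, f(cons(b, cons(c, b)), 0)), cons(cons(cons(c, c), cons(f(cons(cons(0, c), b), c), c)), c))  →  cons(cons(0, 0), cons(cons(cons(c, c), cons(f(cons(cons(0, c), b), c), c)), c))   [R2 at 1.2]
2. cons(cons(0, 0), cons(cons(cons(c, c), cons(f(cons(cons(0, c), b), c), c)), c))  →  cons(cons(0, 0), cons(cons(cons(c, c), cons(b, c)), c))   [R5 at 2.1.2.1]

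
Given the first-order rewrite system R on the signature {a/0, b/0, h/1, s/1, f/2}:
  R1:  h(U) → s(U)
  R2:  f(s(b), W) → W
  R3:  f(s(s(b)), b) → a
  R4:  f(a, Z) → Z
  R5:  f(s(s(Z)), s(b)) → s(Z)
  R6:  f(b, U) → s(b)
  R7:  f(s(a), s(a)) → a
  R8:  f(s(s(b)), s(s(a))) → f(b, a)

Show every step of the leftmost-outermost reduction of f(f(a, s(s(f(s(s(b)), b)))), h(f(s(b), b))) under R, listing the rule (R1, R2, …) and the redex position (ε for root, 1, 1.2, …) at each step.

1. f(f(a, s(s(f(s(s(b)), b)))), h(f(s(b), b)))  →  f(s(s(f(s(s(b)), b))), h(f(s(b), b)))   [R4 at 1]
2. f(s(s(f(s(s(b)), b))), h(f(s(b), b)))  →  f(s(s(a)), h(f(s(b), b)))   [R3 at 1.1.1]
3. f(s(s(a)), h(f(s(b), b)))  →  f(s(s(a)), s(f(s(b), b)))   [R1 at 2]
4. f(s(s(a)), s(f(s(b), b)))  →  f(s(s(a)), s(b))   [R2 at 2.1]
5. f(s(s(a)), s(b))  →  s(a)   [R5 at ε]

s(a)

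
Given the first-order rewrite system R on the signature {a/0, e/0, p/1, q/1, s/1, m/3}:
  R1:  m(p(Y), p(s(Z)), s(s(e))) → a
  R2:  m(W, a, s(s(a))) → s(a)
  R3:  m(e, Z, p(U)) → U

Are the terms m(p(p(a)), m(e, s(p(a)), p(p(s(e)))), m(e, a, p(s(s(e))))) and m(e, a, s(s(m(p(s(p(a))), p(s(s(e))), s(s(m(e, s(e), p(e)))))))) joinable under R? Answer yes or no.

no — NF(t₁) = a, NF(t₂) = s(a)

Reduce t₁ = m(p(p(a)), m(e, s(p(a)), p(p(s(e)))), m(e, a, p(s(s(e))))):
1. m(p(p(a)), m(e, s(p(a)), p(p(s(e)))), m(e, a, p(s(s(e)))))  →  m(p(p(a)), p(s(e)), m(e, a, p(s(s(e)))))   [R3 at 2]
2. m(p(p(a)), p(s(e)), m(e, a, p(s(s(e)))))  →  m(p(p(a)), p(s(e)), s(s(e)))   [R3 at 3]
3. m(p(p(a)), p(s(e)), s(s(e)))  →  a   [R1 at ε]

Reduce t₂ = m(e, a, s(s(m(p(s(p(a))), p(s(s(e))), s(s(m(e, s(e), p(e)))))))):
1. m(e, a, s(s(m(p(s(p(a))), p(s(s(e))), s(s(m(e, s(e), p(e))))))))  →  m(e, a, s(s(m(p(s(p(a))), p(s(s(e))), s(s(e))))))   [R3 at 3.1.1.3.1.1]
2. m(e, a, s(s(m(p(s(p(a))), p(s(s(e))), s(s(e))))))  →  m(e, a, s(s(a)))   [R1 at 3.1.1]
3. m(e, a, s(s(a)))  →  s(a)   [R2 at ε]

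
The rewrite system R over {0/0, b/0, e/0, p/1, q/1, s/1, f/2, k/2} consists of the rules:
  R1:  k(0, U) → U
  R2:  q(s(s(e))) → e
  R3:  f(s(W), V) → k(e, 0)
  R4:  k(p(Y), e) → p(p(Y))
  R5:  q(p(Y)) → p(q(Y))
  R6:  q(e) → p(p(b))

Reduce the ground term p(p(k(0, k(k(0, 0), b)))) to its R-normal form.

1. p(p(k(0, k(k(0, 0), b))))  →  p(p(k(k(0, 0), b)))   [R1 at 1.1]
2. p(p(k(k(0, 0), b)))  →  p(p(k(0, b)))   [R1 at 1.1.1]
3. p(p(k(0, b)))  →  p(p(b))   [R1 at 1.1]

p(p(b))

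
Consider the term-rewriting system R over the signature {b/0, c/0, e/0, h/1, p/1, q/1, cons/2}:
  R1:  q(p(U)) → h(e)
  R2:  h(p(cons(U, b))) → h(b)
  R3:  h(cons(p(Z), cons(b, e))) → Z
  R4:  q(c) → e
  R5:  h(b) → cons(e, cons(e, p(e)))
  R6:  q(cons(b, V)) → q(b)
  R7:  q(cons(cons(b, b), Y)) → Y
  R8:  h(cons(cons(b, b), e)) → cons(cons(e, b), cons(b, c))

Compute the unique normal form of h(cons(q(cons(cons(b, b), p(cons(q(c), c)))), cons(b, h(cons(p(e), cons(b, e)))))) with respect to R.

cons(e, c)

1. h(cons(q(cons(cons(b, b), p(cons(q(c), c)))), cons(b, h(cons(p(e), cons(b, e))))))  →  h(cons(p(cons(q(c), c)), cons(b, h(cons(p(e), cons(b, e))))))   [R7 at 1.1]
2. h(cons(p(cons(q(c), c)), cons(b, h(cons(p(e), cons(b, e))))))  →  h(cons(p(cons(e, c)), cons(b, h(cons(p(e), cons(b, e))))))   [R4 at 1.1.1.1]
3. h(cons(p(cons(e, c)), cons(b, h(cons(p(e), cons(b, e))))))  →  h(cons(p(cons(e, c)), cons(b, e)))   [R3 at 1.2.2]
4. h(cons(p(cons(e, c)), cons(b, e)))  →  cons(e, c)   [R3 at ε]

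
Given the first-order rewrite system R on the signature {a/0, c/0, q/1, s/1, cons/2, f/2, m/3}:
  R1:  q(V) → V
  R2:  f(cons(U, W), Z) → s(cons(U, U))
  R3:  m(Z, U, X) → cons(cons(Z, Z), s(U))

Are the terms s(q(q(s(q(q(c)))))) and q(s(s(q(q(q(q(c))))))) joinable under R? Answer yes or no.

Reduce t₁ = s(q(q(s(q(q(c)))))):
1. s(q(q(s(q(q(c))))))  →  s(q(s(q(q(c)))))   [R1 at 1]
2. s(q(s(q(q(c)))))  →  s(s(q(q(c))))   [R1 at 1]
3. s(s(q(q(c))))  →  s(s(q(c)))   [R1 at 1.1]
4. s(s(q(c)))  →  s(s(c))   [R1 at 1.1]

Reduce t₂ = q(s(s(q(q(q(q(c))))))):
1. q(s(s(q(q(q(q(c)))))))  →  s(s(q(q(q(q(c))))))   [R1 at ε]
2. s(s(q(q(q(q(c))))))  →  s(s(q(q(q(c)))))   [R1 at 1.1]
3. s(s(q(q(q(c)))))  →  s(s(q(q(c))))   [R1 at 1.1]
4. s(s(q(q(c))))  →  s(s(q(c)))   [R1 at 1.1]
5. s(s(q(c)))  →  s(s(c))   [R1 at 1.1]

yes — NF(t₁) = s(s(c)), NF(t₂) = s(s(c))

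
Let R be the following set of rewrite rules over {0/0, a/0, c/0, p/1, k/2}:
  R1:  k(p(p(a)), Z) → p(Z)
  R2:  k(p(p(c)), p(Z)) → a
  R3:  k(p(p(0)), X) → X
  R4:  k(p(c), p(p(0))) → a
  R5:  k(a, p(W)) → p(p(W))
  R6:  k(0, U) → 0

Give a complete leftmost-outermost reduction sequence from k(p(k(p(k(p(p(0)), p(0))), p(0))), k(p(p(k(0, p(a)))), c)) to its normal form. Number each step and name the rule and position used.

c

1. k(p(k(p(k(p(p(0)), p(0))), p(0))), k(p(p(k(0, p(a)))), c))  →  k(p(k(p(p(0)), p(0))), k(p(p(k(0, p(a)))), c))   [R3 at 1.1.1.1]
2. k(p(k(p(p(0)), p(0))), k(p(p(k(0, p(a)))), c))  →  k(p(p(0)), k(p(p(k(0, p(a)))), c))   [R3 at 1.1]
3. k(p(p(0)), k(p(p(k(0, p(a)))), c))  →  k(p(p(k(0, p(a)))), c)   [R3 at ε]
4. k(p(p(k(0, p(a)))), c)  →  k(p(p(0)), c)   [R6 at 1.1.1]
5. k(p(p(0)), c)  →  c   [R3 at ε]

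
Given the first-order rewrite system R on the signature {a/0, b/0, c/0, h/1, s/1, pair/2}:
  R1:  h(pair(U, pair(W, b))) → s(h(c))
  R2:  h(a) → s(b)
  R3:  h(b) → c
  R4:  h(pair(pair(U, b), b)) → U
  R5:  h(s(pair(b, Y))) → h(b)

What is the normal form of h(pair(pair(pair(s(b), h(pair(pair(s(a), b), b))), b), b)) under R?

pair(s(b), s(a))

1. h(pair(pair(pair(s(b), h(pair(pair(s(a), b), b))), b), b))  →  pair(s(b), h(pair(pair(s(a), b), b)))   [R4 at ε]
2. pair(s(b), h(pair(pair(s(a), b), b)))  →  pair(s(b), s(a))   [R4 at 2]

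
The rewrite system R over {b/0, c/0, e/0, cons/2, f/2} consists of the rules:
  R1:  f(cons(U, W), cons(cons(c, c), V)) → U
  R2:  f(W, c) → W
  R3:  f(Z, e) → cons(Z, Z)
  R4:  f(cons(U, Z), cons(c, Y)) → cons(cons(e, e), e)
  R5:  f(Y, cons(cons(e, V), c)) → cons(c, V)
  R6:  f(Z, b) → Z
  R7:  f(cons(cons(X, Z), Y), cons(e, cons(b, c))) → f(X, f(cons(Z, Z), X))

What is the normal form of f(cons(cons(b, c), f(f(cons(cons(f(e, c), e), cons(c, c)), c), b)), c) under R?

1. f(cons(cons(b, c), f(f(cons(cons(f(e, c), e), cons(c, c)), c), b)), c)  →  cons(cons(b, c), f(f(cons(cons(f(e, c), e), cons(c, c)), c), b))   [R2 at ε]
2. cons(cons(b, c), f(f(cons(cons(f(e, c), e), cons(c, c)), c), b))  →  cons(cons(b, c), f(cons(cons(f(e, c), e), cons(c, c)), c))   [R6 at 2]
3. cons(cons(b, c), f(cons(cons(f(e, c), e), cons(c, c)), c))  →  cons(cons(b, c), cons(cons(f(e, c), e), cons(c, c)))   [R2 at 2]
4. cons(cons(b, c), cons(cons(f(e, c), e), cons(c, c)))  →  cons(cons(b, c), cons(cons(e, e), cons(c, c)))   [R2 at 2.1.1]

cons(cons(b, c), cons(cons(e, e), cons(c, c)))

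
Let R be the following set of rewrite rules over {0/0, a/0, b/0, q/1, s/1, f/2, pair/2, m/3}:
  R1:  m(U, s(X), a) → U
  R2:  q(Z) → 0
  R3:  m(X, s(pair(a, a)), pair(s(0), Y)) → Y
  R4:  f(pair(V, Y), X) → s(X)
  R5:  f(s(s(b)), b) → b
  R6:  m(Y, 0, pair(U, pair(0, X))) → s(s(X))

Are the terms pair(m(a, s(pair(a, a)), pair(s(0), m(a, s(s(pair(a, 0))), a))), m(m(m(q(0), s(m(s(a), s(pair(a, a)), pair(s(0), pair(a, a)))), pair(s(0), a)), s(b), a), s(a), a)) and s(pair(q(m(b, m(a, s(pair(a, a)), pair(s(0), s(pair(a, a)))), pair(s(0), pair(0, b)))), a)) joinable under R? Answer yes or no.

Reduce t₁ = pair(m(a, s(pair(a, a)), pair(s(0), m(a, s(s(pair(a, 0))), a))), m(m(m(q(0), s(m(s(a), s(pair(a, a)), pair(s(0), pair(a, a)))), pair(s(0), a)), s(b), a), s(a), a)):
1. pair(m(a, s(pair(a, a)), pair(s(0), m(a, s(s(pair(a, 0))), a))), m(m(m(q(0), s(m(s(a), s(pair(a, a)), pair(s(0), pair(a, a)))), pair(s(0), a)), s(b), a), s(a), a))  →  pair(m(a, s(s(pair(a, 0))), a), m(m(m(q(0), s(m(s(a), s(pair(a, a)), pair(s(0), pair(a, a)))), pair(s(0), a)), s(b), a), s(a), a))   [R3 at 1]
2. pair(m(a, s(s(pair(a, 0))), a), m(m(m(q(0), s(m(s(a), s(pair(a, a)), pair(s(0), pair(a, a)))), pair(s(0), a)), s(b), a), s(a), a))  →  pair(a, m(m(m(q(0), s(m(s(a), s(pair(a, a)), pair(s(0), pair(a, a)))), pair(s(0), a)), s(b), a), s(a), a))   [R1 at 1]
3. pair(a, m(m(m(q(0), s(m(s(a), s(pair(a, a)), pair(s(0), pair(a, a)))), pair(s(0), a)), s(b), a), s(a), a))  →  pair(a, m(m(q(0), s(m(s(a), s(pair(a, a)), pair(s(0), pair(a, a)))), pair(s(0), a)), s(b), a))   [R1 at 2]
4. pair(a, m(m(q(0), s(m(s(a), s(pair(a, a)), pair(s(0), pair(a, a)))), pair(s(0), a)), s(b), a))  →  pair(a, m(q(0), s(m(s(a), s(pair(a, a)), pair(s(0), pair(a, a)))), pair(s(0), a)))   [R1 at 2]
5. pair(a, m(q(0), s(m(s(a), s(pair(a, a)), pair(s(0), pair(a, a)))), pair(s(0), a)))  →  pair(a, m(0, s(m(s(a), s(pair(a, a)), pair(s(0), pair(a, a)))), pair(s(0), a)))   [R2 at 2.1]
6. pair(a, m(0, s(m(s(a), s(pair(a, a)), pair(s(0), pair(a, a)))), pair(s(0), a)))  →  pair(a, m(0, s(pair(a, a)), pair(s(0), a)))   [R3 at 2.2.1]
7. pair(a, m(0, s(pair(a, a)), pair(s(0), a)))  →  pair(a, a)   [R3 at 2]

Reduce t₂ = s(pair(q(m(b, m(a, s(pair(a, a)), pair(s(0), s(pair(a, a)))), pair(s(0), pair(0, b)))), a)):
1. s(pair(q(m(b, m(a, s(pair(a, a)), pair(s(0), s(pair(a, a)))), pair(s(0), pair(0, b)))), a))  →  s(pair(0, a))   [R2 at 1.1]

no — NF(t₁) = pair(a, a), NF(t₂) = s(pair(0, a))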